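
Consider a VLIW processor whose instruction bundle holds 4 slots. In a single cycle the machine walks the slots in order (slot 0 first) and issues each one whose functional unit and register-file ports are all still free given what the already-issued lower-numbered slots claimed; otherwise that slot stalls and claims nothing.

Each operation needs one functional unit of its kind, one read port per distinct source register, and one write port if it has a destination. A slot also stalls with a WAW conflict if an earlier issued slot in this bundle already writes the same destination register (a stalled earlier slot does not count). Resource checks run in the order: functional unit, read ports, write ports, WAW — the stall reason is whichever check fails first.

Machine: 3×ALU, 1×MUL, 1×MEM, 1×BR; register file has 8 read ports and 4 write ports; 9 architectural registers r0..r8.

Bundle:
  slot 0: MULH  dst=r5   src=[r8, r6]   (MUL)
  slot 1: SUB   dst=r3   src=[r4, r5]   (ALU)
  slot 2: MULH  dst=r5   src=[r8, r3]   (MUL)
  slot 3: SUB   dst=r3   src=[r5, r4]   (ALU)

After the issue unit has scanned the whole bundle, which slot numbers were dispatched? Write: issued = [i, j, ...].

  0. MUL→r5 ⇒ go  {3A/0Mu/1Ld/1B | 6r 3w}
  1. ALU→r3 ⇒ go  {2A/0Mu/1Ld/1B | 4r 2w}
  2. MUL→r5 ⇒ no(FU)  {2A/0Mu/1Ld/1B | 4r 2w}
  3. ALU→r3 ⇒ no(WAW)  {2A/0Mu/1Ld/1B | 4r 2w}

issued = [0, 1]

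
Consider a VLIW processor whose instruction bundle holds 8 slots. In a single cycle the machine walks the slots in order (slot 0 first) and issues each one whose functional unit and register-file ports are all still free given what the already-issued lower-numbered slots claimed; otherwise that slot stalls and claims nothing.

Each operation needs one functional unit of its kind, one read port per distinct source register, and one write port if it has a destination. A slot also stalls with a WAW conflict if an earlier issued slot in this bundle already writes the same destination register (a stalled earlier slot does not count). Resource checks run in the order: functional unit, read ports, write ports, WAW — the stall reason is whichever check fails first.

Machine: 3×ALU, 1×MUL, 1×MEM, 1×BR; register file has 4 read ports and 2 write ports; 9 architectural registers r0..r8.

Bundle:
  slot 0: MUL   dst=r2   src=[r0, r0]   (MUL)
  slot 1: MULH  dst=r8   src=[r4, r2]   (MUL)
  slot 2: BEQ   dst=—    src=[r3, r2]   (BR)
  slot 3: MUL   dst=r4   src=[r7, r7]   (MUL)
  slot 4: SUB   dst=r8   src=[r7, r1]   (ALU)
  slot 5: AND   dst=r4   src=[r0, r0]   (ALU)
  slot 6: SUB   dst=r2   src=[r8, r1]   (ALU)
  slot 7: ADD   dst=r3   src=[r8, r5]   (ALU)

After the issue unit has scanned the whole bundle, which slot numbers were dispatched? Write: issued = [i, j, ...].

issued = [0, 2, 5]

(0) want 1×MUL +1rd +1wr — yes → AL3|MU0|ME1|BR1|rd3|wr1
(1) want 1×MUL +2rd +1wr — FU → AL3|MU0|ME1|BR1|rd3|wr1
(2) want 1×BR +2rd +0wr — yes → AL3|MU0|ME1|BR0|rd1|wr1
(3) want 1×MUL +1rd +1wr — FU → AL3|MU0|ME1|BR0|rd1|wr1
(4) want 1×ALU +2rd +1wr — RD_PORT → AL3|MU0|ME1|BR0|rd1|wr1
(5) want 1×ALU +1rd +1wr — yes → AL2|MU0|ME1|BR0|rd0|wr0
(6) want 1×ALU +2rd +1wr — RD_PORT → AL2|MU0|ME1|BR0|rd0|wr0
(7) want 1×ALU +2rd +1wr — RD_PORT → AL2|MU0|ME1|BR0|rd0|wr0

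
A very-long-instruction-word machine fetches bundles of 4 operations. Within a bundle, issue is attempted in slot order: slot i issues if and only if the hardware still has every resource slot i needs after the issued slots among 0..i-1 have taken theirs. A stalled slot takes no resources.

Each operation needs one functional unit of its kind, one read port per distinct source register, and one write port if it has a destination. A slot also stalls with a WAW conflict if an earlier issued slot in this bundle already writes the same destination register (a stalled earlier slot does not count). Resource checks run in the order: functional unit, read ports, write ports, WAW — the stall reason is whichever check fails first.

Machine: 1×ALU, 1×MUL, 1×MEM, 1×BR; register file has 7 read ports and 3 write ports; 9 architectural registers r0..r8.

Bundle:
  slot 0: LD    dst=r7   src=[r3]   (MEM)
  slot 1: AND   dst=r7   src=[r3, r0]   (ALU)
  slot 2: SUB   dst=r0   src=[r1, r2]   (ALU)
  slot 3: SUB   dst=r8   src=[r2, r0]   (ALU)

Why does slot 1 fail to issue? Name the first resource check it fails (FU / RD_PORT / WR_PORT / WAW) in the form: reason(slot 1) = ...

#0 MEM src=r3 dispatched  <A:1 Mu:1 Ld:0 B:1 rd:6 wr:2>
#1 ALU src=r3,r0 held:WAW  <A:1 Mu:1 Ld:0 B:1 rd:6 wr:2>
#2 ALU src=r1,r2 dispatched  <A:0 Mu:1 Ld:0 B:1 rd:4 wr:1>
#3 ALU src=r2,r0 held:FU  <A:0 Mu:1 Ld:0 B:1 rd:4 wr:1>

reason(slot 1) = WAW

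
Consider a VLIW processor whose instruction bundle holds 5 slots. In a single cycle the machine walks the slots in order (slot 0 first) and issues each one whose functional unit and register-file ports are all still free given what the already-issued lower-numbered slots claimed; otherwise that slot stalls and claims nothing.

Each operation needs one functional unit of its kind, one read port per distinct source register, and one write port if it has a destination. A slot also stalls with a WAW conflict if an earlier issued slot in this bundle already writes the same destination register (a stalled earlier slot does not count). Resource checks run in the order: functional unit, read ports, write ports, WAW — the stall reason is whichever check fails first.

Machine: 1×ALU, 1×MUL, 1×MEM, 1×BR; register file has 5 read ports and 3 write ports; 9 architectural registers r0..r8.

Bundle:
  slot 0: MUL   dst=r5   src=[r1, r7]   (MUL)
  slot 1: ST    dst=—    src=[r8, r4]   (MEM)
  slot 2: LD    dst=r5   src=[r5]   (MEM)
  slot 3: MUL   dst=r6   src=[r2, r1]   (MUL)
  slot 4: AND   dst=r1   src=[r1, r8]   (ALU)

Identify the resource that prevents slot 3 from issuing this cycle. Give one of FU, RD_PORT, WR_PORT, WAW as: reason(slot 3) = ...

(0) want 1×MUL +2rd +1wr — yes → AL1|MU0|ME1|BR1|rd3|wr2
(1) want 1×MEM +2rd +0wr — yes → AL1|MU0|ME0|BR1|rd1|wr2
(2) want 1×MEM +1rd +1wr — FU → AL1|MU0|ME0|BR1|rd1|wr2
(3) want 1×MUL +2rd +1wr — FU → AL1|MU0|ME0|BR1|rd1|wr2
(4) want 1×ALU +2rd +1wr — RD_PORT → AL1|MU0|ME0|BR1|rd1|wr2

reason(slot 3) = FU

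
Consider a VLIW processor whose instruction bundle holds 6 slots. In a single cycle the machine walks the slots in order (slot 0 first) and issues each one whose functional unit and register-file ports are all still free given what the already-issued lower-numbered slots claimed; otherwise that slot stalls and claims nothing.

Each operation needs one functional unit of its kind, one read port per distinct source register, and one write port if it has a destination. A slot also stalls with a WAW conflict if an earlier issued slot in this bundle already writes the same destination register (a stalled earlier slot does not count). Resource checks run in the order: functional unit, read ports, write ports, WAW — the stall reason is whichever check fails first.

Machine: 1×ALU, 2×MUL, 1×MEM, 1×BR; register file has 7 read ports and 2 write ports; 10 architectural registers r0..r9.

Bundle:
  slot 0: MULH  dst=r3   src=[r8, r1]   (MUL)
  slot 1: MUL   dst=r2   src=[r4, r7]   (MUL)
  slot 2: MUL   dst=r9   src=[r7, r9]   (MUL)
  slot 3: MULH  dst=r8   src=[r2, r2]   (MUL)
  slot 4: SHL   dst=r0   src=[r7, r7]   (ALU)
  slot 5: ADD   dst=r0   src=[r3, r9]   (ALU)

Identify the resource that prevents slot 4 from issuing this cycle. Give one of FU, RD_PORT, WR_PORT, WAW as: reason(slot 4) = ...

reason(slot 4) = WR_PORT

#0 MUL src=r8,r1 dispatched  <A:1 Mu:1 Ld:1 B:1 rd:5 wr:1>
#1 MUL src=r4,r7 dispatched  <A:1 Mu:0 Ld:1 B:1 rd:3 wr:0>
#2 MUL src=r7,r9 held:FU  <A:1 Mu:0 Ld:1 B:1 rd:3 wr:0>
#3 MUL src=r2,r2 held:FU  <A:1 Mu:0 Ld:1 B:1 rd:3 wr:0>
#4 ALU src=r7,r7 held:WR_PORT  <A:1 Mu:0 Ld:1 B:1 rd:3 wr:0>
#5 ALU src=r3,r9 held:WR_PORT  <A:1 Mu:0 Ld:1 B:1 rd:3 wr:0>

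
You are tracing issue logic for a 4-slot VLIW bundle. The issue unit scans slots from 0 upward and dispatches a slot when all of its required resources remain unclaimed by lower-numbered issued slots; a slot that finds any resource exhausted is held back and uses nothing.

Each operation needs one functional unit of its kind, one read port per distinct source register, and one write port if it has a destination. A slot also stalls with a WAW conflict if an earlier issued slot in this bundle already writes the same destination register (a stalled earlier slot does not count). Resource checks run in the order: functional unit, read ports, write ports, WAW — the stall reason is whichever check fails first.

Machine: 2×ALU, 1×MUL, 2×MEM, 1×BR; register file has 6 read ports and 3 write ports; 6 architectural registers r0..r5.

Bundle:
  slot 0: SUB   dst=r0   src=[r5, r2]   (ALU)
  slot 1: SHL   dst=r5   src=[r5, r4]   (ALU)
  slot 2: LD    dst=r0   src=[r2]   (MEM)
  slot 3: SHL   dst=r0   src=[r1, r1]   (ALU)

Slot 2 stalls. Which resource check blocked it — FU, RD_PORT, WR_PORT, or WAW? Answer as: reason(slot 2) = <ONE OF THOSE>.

reason(slot 2) = WAW

  0. ALU→r0 ⇒ go  {1A/1Mu/2Ld/1B | 4r 2w}
  1. ALU→r5 ⇒ go  {0A/1Mu/2Ld/1B | 2r 1w}
  2. MEM→r0 ⇒ no(WAW)  {0A/1Mu/2Ld/1B | 2r 1w}
  3. ALU→r0 ⇒ no(FU)  {0A/1Mu/2Ld/1B | 2r 1w}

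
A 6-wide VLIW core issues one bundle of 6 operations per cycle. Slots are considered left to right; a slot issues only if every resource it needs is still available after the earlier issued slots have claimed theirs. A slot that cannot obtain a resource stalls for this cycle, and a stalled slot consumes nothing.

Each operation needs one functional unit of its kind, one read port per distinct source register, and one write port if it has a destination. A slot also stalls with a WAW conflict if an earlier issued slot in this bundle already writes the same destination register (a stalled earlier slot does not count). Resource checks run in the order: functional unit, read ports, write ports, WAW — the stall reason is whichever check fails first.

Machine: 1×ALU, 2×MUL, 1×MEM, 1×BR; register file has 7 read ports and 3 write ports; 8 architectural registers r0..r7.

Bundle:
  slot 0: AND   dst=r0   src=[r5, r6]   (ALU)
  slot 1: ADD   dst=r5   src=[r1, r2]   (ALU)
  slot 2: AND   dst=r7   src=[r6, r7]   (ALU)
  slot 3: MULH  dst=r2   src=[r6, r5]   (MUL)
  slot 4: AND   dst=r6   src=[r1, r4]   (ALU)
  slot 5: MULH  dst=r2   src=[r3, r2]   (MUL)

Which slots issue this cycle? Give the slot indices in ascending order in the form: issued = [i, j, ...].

issued = [0, 3]

slot 0 (ALU): ISSUE — free A0,Mu2,Ld1,B1 rp5 wp2
slot 1 (ALU): stall FU — free A0,Mu2,Ld1,B1 rp5 wp2
slot 2 (ALU): stall FU — free A0,Mu2,Ld1,B1 rp5 wp2
slot 3 (MUL): ISSUE — free A0,Mu1,Ld1,B1 rp3 wp1
slot 4 (ALU): stall FU — free A0,Mu1,Ld1,B1 rp3 wp1
slot 5 (MUL): stall WAW — free A0,Mu1,Ld1,B1 rp3 wp1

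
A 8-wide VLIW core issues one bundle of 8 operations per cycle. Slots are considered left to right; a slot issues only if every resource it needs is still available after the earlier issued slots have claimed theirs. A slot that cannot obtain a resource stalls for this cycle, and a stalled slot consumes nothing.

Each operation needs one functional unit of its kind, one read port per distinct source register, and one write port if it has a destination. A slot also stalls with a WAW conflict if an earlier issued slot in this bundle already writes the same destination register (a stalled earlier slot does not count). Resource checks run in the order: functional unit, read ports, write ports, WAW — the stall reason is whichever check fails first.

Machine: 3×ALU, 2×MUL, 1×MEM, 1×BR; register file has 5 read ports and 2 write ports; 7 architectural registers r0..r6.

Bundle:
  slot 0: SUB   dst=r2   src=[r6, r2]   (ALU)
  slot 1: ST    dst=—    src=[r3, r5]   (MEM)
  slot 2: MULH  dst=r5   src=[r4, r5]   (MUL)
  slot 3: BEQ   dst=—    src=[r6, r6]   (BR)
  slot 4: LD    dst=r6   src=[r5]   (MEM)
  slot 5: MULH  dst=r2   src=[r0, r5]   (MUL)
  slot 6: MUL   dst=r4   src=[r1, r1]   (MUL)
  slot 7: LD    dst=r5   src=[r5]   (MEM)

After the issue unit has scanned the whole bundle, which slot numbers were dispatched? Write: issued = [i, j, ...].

slot 0 (ALU): ISSUE — free A2,Mu2,Ld1,B1 rp3 wp1
slot 1 (MEM): ISSUE — free A2,Mu2,Ld0,B1 rp1 wp1
slot 2 (MUL): stall RD_PORT — free A2,Mu2,Ld0,B1 rp1 wp1
slot 3 (BR): ISSUE — free A2,Mu2,Ld0,B0 rp0 wp1
slot 4 (MEM): stall FU — free A2,Mu2,Ld0,B0 rp0 wp1
slot 5 (MUL): stall RD_PORT — free A2,Mu2,Ld0,B0 rp0 wp1
slot 6 (MUL): stall RD_PORT — free A2,Mu2,Ld0,B0 rp0 wp1
slot 7 (MEM): stall FU — free A2,Mu2,Ld0,B0 rp0 wp1

issued = [0, 1, 3]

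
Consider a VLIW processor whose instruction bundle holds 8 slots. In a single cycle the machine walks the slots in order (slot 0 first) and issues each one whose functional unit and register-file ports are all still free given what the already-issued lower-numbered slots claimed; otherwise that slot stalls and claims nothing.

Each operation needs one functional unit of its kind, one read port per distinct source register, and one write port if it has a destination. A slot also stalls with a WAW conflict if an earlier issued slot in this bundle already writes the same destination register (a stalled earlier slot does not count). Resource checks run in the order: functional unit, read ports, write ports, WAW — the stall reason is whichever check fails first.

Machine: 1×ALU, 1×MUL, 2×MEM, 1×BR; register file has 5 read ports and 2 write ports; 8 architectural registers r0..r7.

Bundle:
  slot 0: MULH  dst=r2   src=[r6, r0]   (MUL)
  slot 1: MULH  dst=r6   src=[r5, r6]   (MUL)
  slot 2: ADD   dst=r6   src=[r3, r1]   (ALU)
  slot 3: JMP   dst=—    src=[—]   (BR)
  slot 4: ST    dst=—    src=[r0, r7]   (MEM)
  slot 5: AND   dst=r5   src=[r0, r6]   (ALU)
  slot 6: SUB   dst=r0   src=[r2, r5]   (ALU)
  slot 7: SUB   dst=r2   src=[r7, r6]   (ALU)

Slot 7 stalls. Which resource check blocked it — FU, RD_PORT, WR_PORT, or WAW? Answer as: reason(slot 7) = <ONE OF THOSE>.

slot 0 (MUL): ISSUE — free A1,Mu0,Ld2,B1 rp3 wp1
slot 1 (MUL): stall FU — free A1,Mu0,Ld2,B1 rp3 wp1
slot 2 (ALU): ISSUE — free A0,Mu0,Ld2,B1 rp1 wp0
slot 3 (BR): ISSUE — free A0,Mu0,Ld2,B0 rp1 wp0
slot 4 (MEM): stall RD_PORT — free A0,Mu0,Ld2,B0 rp1 wp0
slot 5 (ALU): stall FU — free A0,Mu0,Ld2,B0 rp1 wp0
slot 6 (ALU): stall FU — free A0,Mu0,Ld2,B0 rp1 wp0
slot 7 (ALU): stall FU — free A0,Mu0,Ld2,B0 rp1 wp0

reason(slot 7) = FU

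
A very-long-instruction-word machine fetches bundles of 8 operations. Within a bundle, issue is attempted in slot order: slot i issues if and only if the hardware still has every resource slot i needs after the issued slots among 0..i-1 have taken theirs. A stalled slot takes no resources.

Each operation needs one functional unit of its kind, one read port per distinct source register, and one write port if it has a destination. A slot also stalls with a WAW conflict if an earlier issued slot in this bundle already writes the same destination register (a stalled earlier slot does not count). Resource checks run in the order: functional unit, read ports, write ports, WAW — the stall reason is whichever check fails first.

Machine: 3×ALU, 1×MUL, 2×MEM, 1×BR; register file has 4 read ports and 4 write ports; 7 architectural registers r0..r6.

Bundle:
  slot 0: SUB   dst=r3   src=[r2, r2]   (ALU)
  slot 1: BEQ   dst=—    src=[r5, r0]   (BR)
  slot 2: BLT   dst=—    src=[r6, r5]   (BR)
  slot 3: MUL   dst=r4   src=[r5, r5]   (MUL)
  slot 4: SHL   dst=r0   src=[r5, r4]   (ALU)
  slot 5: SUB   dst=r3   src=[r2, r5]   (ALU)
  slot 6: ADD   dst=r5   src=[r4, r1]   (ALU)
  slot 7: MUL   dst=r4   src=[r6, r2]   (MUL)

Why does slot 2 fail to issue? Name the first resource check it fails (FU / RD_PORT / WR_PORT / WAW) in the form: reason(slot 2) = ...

  0. ALU→r3 ⇒ go  {2A/1Mu/2Ld/1B | 3r 3w}
  1. BR ⇒ go  {2A/1Mu/2Ld/0B | 1r 3w}
  2. BR ⇒ no(FU)  {2A/1Mu/2Ld/0B | 1r 3w}
  3. MUL→r4 ⇒ go  {2A/0Mu/2Ld/0B | 0r 2w}
  4. ALU→r0 ⇒ no(RD_PORT)  {2A/0Mu/2Ld/0B | 0r 2w}
  5. ALU→r3 ⇒ no(RD_PORT)  {2A/0Mu/2Ld/0B | 0r 2w}
  6. ALU→r5 ⇒ no(RD_PORT)  {2A/0Mu/2Ld/0B | 0r 2w}
  7. MUL→r4 ⇒ no(FU)  {2A/0Mu/2Ld/0B | 0r 2w}

reason(slot 2) = FU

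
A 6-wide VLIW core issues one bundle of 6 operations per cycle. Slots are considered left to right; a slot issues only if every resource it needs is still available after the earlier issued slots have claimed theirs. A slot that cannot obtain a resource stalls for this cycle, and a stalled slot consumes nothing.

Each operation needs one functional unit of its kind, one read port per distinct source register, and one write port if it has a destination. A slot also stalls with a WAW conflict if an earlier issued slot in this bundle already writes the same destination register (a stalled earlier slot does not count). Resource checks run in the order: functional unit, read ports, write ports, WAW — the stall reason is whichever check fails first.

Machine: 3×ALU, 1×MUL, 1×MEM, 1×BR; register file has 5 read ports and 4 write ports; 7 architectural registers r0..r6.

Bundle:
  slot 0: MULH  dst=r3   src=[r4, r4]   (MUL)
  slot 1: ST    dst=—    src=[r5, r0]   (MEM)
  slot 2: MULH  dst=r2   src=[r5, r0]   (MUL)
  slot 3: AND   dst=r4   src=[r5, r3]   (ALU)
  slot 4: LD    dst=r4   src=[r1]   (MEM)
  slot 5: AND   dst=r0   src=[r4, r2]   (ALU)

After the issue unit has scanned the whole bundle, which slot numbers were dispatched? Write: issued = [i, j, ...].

issued = [0, 1, 3]

slot 0 (MUL): ISSUE — free A3,Mu0,Ld1,B1 rp4 wp3
slot 1 (MEM): ISSUE — free A3,Mu0,Ld0,B1 rp2 wp3
slot 2 (MUL): stall FU — free A3,Mu0,Ld0,B1 rp2 wp3
slot 3 (ALU): ISSUE — free A2,Mu0,Ld0,B1 rp0 wp2
slot 4 (MEM): stall FU — free A2,Mu0,Ld0,B1 rp0 wp2
slot 5 (ALU): stall RD_PORT — free A2,Mu0,Ld0,B1 rp0 wp2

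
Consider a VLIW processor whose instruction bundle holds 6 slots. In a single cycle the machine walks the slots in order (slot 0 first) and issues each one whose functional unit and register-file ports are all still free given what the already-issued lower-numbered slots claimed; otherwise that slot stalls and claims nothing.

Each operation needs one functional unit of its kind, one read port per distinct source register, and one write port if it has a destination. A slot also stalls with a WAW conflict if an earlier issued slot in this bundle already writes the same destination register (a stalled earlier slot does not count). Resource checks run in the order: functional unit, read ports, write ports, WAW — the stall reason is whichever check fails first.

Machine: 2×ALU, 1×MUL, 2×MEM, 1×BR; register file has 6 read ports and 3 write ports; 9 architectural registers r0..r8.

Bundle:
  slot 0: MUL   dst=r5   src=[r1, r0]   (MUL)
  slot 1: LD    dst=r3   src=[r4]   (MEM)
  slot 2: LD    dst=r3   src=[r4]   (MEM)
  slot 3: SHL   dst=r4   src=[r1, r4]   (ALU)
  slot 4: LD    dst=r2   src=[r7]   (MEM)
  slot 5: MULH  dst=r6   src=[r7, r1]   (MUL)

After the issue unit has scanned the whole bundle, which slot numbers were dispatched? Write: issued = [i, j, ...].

issued = [0, 1, 3]

slot 0 (MUL): ISSUE — free A2,Mu0,Ld2,B1 rp4 wp2
slot 1 (MEM): ISSUE — free A2,Mu0,Ld1,B1 rp3 wp1
slot 2 (MEM): stall WAW — free A2,Mu0,Ld1,B1 rp3 wp1
slot 3 (ALU): ISSUE — free A1,Mu0,Ld1,B1 rp1 wp0
slot 4 (MEM): stall WR_PORT — free A1,Mu0,Ld1,B1 rp1 wp0
slot 5 (MUL): stall FU — free A1,Mu0,Ld1,B1 rp1 wp0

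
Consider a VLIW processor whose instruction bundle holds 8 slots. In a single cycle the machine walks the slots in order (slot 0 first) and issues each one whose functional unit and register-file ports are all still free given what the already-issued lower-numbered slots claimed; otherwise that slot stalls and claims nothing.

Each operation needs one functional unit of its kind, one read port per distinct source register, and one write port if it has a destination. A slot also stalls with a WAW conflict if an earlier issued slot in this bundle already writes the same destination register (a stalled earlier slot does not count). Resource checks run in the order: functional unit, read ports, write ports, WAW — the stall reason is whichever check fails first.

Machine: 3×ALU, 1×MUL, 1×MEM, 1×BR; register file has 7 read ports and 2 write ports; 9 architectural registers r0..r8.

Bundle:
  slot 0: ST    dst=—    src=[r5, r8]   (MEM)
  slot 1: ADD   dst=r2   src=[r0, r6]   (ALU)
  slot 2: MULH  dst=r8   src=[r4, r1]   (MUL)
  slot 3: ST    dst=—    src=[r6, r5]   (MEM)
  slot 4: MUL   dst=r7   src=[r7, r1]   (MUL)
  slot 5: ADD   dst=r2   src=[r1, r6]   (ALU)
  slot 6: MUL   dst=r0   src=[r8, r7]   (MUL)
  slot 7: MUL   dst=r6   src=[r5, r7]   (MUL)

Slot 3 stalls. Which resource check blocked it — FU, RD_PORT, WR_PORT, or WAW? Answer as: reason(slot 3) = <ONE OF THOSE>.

  0. MEM ⇒ go  {3A/1Mu/0Ld/1B | 5r 2w}
  1. ALU→r2 ⇒ go  {2A/1Mu/0Ld/1B | 3r 1w}
  2. MUL→r8 ⇒ go  {2A/0Mu/0Ld/1B | 1r 0w}
  3. MEM ⇒ no(FU)  {2A/0Mu/0Ld/1B | 1r 0w}
  4. MUL→r7 ⇒ no(FU)  {2A/0Mu/0Ld/1B | 1r 0w}
  5. ALU→r2 ⇒ no(RD_PORT)  {2A/0Mu/0Ld/1B | 1r 0w}
  6. MUL→r0 ⇒ no(FU)  {2A/0Mu/0Ld/1B | 1r 0w}
  7. MUL→r6 ⇒ no(FU)  {2A/0Mu/0Ld/1B | 1r 0w}

reason(slot 3) = FU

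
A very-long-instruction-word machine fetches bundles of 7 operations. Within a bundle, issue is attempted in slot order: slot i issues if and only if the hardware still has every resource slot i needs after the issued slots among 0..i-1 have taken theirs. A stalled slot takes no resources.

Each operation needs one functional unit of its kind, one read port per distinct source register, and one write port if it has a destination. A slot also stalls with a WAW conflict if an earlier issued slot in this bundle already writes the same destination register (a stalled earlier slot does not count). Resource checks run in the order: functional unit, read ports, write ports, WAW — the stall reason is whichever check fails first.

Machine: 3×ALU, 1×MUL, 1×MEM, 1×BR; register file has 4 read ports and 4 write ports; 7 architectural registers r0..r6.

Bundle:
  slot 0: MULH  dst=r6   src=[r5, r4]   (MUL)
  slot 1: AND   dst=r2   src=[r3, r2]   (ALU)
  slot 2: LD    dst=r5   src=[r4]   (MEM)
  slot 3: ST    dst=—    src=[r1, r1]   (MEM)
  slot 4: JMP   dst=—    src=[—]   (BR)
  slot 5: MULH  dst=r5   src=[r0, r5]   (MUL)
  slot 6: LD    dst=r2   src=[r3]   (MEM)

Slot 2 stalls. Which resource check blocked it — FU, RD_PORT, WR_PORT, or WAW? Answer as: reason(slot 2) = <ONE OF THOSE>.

reason(slot 2) = RD_PORT

  0. MUL→r6 ⇒ go  {3A/0Mu/1Ld/1B | 2r 3w}
  1. ALU→r2 ⇒ go  {2A/0Mu/1Ld/1B | 0r 2w}
  2. MEM→r5 ⇒ no(RD_PORT)  {2A/0Mu/1Ld/1B | 0r 2w}
  3. MEM ⇒ no(RD_PORT)  {2A/0Mu/1Ld/1B | 0r 2w}
  4. BR ⇒ go  {2A/0Mu/1Ld/0B | 0r 2w}
  5. MUL→r5 ⇒ no(FU)  {2A/0Mu/1Ld/0B | 0r 2w}
  6. MEM→r2 ⇒ no(RD_PORT)  {2A/0Mu/1Ld/0B | 0r 2w}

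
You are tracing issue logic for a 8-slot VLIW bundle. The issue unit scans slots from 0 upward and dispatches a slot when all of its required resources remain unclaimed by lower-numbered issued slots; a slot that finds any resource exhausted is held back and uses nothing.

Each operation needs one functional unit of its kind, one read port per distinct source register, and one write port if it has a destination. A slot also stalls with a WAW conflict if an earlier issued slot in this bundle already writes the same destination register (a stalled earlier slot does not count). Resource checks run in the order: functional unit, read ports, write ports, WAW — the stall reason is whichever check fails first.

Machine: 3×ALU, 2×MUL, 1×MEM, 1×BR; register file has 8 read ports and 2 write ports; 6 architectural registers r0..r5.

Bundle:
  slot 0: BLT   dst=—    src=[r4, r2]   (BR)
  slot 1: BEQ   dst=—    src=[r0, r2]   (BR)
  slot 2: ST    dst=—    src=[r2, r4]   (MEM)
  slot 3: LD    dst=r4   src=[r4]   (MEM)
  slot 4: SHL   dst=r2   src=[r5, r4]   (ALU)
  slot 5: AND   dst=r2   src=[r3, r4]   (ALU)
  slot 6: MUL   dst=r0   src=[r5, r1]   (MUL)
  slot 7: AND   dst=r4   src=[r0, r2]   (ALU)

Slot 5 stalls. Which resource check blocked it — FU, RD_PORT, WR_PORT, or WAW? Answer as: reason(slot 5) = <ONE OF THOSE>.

(0) want 1×BR +2rd +0wr — yes → AL3|MU2|ME1|BR0|rd6|wr2
(1) want 1×BR +2rd +0wr — FU → AL3|MU2|ME1|BR0|rd6|wr2
(2) want 1×MEM +2rd +0wr — yes → AL3|MU2|ME0|BR0|rd4|wr2
(3) want 1×MEM +1rd +1wr — FU → AL3|MU2|ME0|BR0|rd4|wr2
(4) want 1×ALU +2rd +1wr — yes → AL2|MU2|ME0|BR0|rd2|wr1
(5) want 1×ALU +2rd +1wr — WAW → AL2|MU2|ME0|BR0|rd2|wr1
(6) want 1×MUL +2rd +1wr — yes → AL2|MU1|ME0|BR0|rd0|wr0
(7) want 1×ALU +2rd +1wr — RD_PORT → AL2|MU1|ME0|BR0|rd0|wr0

reason(slot 5) = WAW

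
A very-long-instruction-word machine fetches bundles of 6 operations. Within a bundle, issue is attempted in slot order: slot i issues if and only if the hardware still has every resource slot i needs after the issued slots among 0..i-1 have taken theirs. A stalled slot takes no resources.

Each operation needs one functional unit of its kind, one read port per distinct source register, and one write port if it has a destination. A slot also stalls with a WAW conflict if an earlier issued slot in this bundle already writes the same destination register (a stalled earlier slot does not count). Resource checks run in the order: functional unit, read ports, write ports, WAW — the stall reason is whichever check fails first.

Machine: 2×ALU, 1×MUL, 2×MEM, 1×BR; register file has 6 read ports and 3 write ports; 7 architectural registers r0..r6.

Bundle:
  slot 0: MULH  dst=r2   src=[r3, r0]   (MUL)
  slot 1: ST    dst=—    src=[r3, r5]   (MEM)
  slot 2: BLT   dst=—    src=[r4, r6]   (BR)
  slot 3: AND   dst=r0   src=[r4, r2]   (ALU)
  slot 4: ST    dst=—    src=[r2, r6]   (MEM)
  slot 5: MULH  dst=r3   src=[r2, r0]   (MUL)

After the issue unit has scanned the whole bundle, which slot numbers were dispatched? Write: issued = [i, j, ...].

[0] MUL needs rd=2 wr=1: ok; after: ALU=2 MUL=0 MEM=2 BR=1, R=4, W=2
[1] MEM needs rd=2 wr=0: ok; after: ALU=2 MUL=0 MEM=1 BR=1, R=2, W=2
[2] BR needs rd=2 wr=0: ok; after: ALU=2 MUL=0 MEM=1 BR=0, R=0, W=2
[3] ALU needs rd=2 wr=1: RD_PORT; after: ALU=2 MUL=0 MEM=1 BR=0, R=0, W=2
[4] MEM needs rd=2 wr=0: RD_PORT; after: ALU=2 MUL=0 MEM=1 BR=0, R=0, W=2
[5] MUL needs rd=2 wr=1: FU; after: ALU=2 MUL=0 MEM=1 BR=0, R=0, W=2

issued = [0, 1, 2]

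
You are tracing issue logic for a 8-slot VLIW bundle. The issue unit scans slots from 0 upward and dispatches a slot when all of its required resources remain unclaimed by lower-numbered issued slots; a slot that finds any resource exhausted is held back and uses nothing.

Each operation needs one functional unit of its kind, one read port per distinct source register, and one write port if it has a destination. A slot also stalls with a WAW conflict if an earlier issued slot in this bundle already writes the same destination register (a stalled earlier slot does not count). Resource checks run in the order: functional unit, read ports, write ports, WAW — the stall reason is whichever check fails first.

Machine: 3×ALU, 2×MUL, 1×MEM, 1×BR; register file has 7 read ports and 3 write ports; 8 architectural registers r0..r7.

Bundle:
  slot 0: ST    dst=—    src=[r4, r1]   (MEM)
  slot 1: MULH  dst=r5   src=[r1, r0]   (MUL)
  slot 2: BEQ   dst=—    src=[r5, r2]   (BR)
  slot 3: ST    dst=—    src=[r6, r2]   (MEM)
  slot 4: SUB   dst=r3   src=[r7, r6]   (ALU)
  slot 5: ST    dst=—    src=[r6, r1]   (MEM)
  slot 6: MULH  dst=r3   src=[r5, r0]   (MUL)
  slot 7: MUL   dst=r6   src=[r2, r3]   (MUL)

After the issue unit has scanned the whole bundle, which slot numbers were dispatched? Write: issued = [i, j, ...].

issued = [0, 1, 2]

  0. MEM ⇒ go  {3A/2Mu/0Ld/1B | 5r 3w}
  1. MUL→r5 ⇒ go  {3A/1Mu/0Ld/1B | 3r 2w}
  2. BR ⇒ go  {3A/1Mu/0Ld/0B | 1r 2w}
  3. MEM ⇒ no(FU)  {3A/1Mu/0Ld/0B | 1r 2w}
  4. ALU→r3 ⇒ no(RD_PORT)  {3A/1Mu/0Ld/0B | 1r 2w}
  5. MEM ⇒ no(FU)  {3A/1Mu/0Ld/0B | 1r 2w}
  6. MUL→r3 ⇒ no(RD_PORT)  {3A/1Mu/0Ld/0B | 1r 2w}
  7. MUL→r6 ⇒ no(RD_PORT)  {3A/1Mu/0Ld/0B | 1r 2w}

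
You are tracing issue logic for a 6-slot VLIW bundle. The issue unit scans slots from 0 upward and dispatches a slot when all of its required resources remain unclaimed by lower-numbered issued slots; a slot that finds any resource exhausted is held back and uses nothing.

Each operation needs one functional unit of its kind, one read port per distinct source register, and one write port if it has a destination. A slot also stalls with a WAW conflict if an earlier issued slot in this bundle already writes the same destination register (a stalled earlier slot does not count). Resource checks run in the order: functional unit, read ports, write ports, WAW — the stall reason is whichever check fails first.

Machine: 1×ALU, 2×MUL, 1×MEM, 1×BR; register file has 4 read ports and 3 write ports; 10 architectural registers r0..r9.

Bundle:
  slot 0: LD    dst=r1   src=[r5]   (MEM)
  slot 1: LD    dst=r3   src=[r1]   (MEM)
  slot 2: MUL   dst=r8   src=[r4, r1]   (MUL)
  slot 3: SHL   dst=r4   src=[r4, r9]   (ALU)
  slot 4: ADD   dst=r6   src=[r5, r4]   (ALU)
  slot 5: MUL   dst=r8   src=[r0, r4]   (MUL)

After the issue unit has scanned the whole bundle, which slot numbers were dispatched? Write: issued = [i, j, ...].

issued = [0, 2]

[0] MEM needs rd=1 wr=1: ok; after: ALU=1 MUL=2 MEM=0 BR=1, R=3, W=2
[1] MEM needs rd=1 wr=1: FU; after: ALU=1 MUL=2 MEM=0 BR=1, R=3, W=2
[2] MUL needs rd=2 wr=1: ok; after: ALU=1 MUL=1 MEM=0 BR=1, R=1, W=1
[3] ALU needs rd=2 wr=1: RD_PORT; after: ALU=1 MUL=1 MEM=0 BR=1, R=1, W=1
[4] ALU needs rd=2 wr=1: RD_PORT; after: ALU=1 MUL=1 MEM=0 BR=1, R=1, W=1
[5] MUL needs rd=2 wr=1: RD_PORT; after: ALU=1 MUL=1 MEM=0 BR=1, R=1, W=1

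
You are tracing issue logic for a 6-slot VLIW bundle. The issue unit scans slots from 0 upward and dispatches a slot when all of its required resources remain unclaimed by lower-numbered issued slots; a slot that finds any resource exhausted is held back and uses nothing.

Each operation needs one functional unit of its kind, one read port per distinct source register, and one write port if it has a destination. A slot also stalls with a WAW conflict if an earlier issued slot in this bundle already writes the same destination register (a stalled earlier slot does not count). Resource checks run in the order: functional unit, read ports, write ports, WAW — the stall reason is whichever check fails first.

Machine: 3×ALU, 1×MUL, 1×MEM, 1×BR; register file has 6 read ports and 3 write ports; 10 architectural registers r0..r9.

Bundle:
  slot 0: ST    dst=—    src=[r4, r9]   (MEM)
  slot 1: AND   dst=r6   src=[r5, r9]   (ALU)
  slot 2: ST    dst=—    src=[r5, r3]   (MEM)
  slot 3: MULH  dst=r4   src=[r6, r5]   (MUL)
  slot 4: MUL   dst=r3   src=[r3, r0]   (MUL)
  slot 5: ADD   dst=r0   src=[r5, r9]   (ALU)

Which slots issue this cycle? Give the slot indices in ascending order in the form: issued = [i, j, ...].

  0. MEM ⇒ go  {3A/1Mu/0Ld/1B | 4r 3w}
  1. ALU→r6 ⇒ go  {2A/1Mu/0Ld/1B | 2r 2w}
  2. MEM ⇒ no(FU)  {2A/1Mu/0Ld/1B | 2r 2w}
  3. MUL→r4 ⇒ go  {2A/0Mu/0Ld/1B | 0r 1w}
  4. MUL→r3 ⇒ no(FU)  {2A/0Mu/0Ld/1B | 0r 1w}
  5. ALU→r0 ⇒ no(RD_PORT)  {2A/0Mu/0Ld/1B | 0r 1w}

issued = [0, 1, 3]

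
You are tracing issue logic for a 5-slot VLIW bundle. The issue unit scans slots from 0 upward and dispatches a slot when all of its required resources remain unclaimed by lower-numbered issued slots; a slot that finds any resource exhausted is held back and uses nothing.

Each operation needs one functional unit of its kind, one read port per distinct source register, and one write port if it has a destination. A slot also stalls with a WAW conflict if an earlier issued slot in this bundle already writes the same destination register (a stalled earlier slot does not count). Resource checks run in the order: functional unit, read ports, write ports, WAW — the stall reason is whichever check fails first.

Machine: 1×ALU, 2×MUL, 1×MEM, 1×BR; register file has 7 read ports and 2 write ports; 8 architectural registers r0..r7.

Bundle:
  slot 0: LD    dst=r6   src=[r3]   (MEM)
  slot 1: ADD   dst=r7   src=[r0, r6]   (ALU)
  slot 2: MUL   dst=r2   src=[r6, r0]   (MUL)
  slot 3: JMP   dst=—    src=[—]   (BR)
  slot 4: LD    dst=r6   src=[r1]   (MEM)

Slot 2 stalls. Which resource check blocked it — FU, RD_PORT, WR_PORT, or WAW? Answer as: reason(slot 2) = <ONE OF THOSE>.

reason(slot 2) = WR_PORT

[0] MEM needs rd=1 wr=1: ok; after: ALU=1 MUL=2 MEM=0 BR=1, R=6, W=1
[1] ALU needs rd=2 wr=1: ok; after: ALU=0 MUL=2 MEM=0 BR=1, R=4, W=0
[2] MUL needs rd=2 wr=1: WR_PORT; after: ALU=0 MUL=2 MEM=0 BR=1, R=4, W=0
[3] BR needs rd=0 wr=0: ok; after: ALU=0 MUL=2 MEM=0 BR=0, R=4, W=0
[4] MEM needs rd=1 wr=1: FU; after: ALU=0 MUL=2 MEM=0 BR=0, R=4, W=0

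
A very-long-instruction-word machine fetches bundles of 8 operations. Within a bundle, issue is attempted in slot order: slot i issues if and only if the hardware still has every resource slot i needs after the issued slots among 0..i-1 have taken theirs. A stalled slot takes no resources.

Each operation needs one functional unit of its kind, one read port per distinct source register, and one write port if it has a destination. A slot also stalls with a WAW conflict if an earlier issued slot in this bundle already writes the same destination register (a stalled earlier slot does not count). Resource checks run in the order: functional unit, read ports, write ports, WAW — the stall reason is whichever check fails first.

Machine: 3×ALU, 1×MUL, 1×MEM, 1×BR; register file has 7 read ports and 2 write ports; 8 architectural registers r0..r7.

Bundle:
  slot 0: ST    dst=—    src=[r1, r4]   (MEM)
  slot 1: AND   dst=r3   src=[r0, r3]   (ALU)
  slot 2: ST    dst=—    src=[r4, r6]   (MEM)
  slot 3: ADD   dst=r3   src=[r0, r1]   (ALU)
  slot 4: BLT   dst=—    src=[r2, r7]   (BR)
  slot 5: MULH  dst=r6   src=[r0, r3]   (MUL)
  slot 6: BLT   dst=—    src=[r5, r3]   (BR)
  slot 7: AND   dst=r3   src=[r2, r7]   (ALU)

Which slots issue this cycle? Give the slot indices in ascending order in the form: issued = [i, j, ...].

#0 MEM src=r1,r4 dispatched  <A:3 Mu:1 Ld:0 B:1 rd:5 wr:2>
#1 ALU src=r0,r3 dispatched  <A:2 Mu:1 Ld:0 B:1 rd:3 wr:1>
#2 MEM src=r4,r6 held:FU  <A:2 Mu:1 Ld:0 B:1 rd:3 wr:1>
#3 ALU src=r0,r1 held:WAW  <A:2 Mu:1 Ld:0 B:1 rd:3 wr:1>
#4 BR src=r2,r7 dispatched  <A:2 Mu:1 Ld:0 B:0 rd:1 wr:1>
#5 MUL src=r0,r3 held:RD_PORT  <A:2 Mu:1 Ld:0 B:0 rd:1 wr:1>
#6 BR src=r5,r3 held:FU  <A:2 Mu:1 Ld:0 B:0 rd:1 wr:1>
#7 ALU src=r2,r7 held:RD_PORT  <A:2 Mu:1 Ld:0 B:0 rd:1 wr:1>

issued = [0, 1, 4]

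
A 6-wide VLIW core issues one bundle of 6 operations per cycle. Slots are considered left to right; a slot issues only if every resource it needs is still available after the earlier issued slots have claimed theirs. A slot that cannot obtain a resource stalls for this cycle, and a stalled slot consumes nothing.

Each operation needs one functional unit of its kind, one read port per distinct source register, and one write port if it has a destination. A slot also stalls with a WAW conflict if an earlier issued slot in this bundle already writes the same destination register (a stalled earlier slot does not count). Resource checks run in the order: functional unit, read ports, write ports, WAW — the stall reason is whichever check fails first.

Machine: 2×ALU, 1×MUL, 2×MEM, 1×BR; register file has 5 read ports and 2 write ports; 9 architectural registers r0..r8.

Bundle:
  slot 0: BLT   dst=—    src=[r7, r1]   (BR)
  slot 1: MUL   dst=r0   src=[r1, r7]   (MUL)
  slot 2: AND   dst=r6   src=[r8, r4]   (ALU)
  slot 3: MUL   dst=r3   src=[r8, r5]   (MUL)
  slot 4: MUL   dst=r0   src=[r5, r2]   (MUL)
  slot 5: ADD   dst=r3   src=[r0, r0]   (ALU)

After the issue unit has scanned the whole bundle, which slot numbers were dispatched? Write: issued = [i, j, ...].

  0. BR ⇒ go  {2A/1Mu/2Ld/0B | 3r 2w}
  1. MUL→r0 ⇒ go  {2A/0Mu/2Ld/0B | 1r 1w}
  2. ALU→r6 ⇒ no(RD_PORT)  {2A/0Mu/2Ld/0B | 1r 1w}
  3. MUL→r3 ⇒ no(FU)  {2A/0Mu/2Ld/0B | 1r 1w}
  4. MUL→r0 ⇒ no(FU)  {2A/0Mu/2Ld/0B | 1r 1w}
  5. ALU→r3 ⇒ go  {1A/0Mu/2Ld/0B | 0r 0w}

issued = [0, 1, 5]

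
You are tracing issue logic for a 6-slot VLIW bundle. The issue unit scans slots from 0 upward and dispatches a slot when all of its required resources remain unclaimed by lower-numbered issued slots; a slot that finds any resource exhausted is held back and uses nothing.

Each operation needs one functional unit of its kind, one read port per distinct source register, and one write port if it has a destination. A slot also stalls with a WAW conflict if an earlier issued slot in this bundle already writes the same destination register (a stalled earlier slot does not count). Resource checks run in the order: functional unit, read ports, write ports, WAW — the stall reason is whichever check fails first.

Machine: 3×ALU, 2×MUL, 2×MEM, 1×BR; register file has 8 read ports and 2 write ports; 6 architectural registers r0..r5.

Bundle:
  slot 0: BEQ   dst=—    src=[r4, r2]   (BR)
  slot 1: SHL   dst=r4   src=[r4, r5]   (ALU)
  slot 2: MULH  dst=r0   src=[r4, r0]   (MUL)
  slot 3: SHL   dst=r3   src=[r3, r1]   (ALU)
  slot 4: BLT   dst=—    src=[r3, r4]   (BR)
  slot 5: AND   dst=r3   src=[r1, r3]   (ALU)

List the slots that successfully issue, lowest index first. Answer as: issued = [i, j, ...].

issued = [0, 1, 2]

#0 BR src=r4,r2 dispatched  <A:3 Mu:2 Ld:2 B:0 rd:6 wr:2>
#1 ALU src=r4,r5 dispatched  <A:2 Mu:2 Ld:2 B:0 rd:4 wr:1>
#2 MUL src=r4,r0 dispatched  <A:2 Mu:1 Ld:2 B:0 rd:2 wr:0>
#3 ALU src=r3,r1 held:WR_PORT  <A:2 Mu:1 Ld:2 B:0 rd:2 wr:0>
#4 BR src=r3,r4 held:FU  <A:2 Mu:1 Ld:2 B:0 rd:2 wr:0>
#5 ALU src=r1,r3 held:WR_PORT  <A:2 Mu:1 Ld:2 B:0 rd:2 wr:0>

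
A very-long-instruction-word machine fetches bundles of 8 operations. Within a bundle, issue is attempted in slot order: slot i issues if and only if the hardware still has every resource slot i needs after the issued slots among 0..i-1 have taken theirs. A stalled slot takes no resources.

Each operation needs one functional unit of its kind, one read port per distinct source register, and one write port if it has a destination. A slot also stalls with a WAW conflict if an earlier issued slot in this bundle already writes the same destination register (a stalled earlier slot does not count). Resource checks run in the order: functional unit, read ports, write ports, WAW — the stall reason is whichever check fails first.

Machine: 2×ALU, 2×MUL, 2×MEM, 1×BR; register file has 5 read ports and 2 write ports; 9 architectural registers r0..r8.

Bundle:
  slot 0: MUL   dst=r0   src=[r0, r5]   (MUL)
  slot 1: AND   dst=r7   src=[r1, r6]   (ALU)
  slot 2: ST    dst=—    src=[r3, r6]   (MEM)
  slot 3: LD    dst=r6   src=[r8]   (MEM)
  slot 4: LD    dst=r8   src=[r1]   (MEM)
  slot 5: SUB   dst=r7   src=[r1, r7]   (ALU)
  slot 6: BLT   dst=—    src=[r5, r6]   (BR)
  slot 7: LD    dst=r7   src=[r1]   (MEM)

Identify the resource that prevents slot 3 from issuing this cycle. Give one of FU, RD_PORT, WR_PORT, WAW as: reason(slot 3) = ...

reason(slot 3) = WR_PORT

#0 MUL src=r0,r5 dispatched  <A:2 Mu:1 Ld:2 B:1 rd:3 wr:1>
#1 ALU src=r1,r6 dispatched  <A:1 Mu:1 Ld:2 B:1 rd:1 wr:0>
#2 MEM src=r3,r6 held:RD_PORT  <A:1 Mu:1 Ld:2 B:1 rd:1 wr:0>
#3 MEM src=r8 held:WR_PORT  <A:1 Mu:1 Ld:2 B:1 rd:1 wr:0>
#4 MEM src=r1 held:WR_PORT  <A:1 Mu:1 Ld:2 B:1 rd:1 wr:0>
#5 ALU src=r1,r7 held:RD_PORT  <A:1 Mu:1 Ld:2 B:1 rd:1 wr:0>
#6 BR src=r5,r6 held:RD_PORT  <A:1 Mu:1 Ld:2 B:1 rd:1 wr:0>
#7 MEM src=r1 held:WR_PORT  <A:1 Mu:1 Ld:2 B:1 rd:1 wr:0>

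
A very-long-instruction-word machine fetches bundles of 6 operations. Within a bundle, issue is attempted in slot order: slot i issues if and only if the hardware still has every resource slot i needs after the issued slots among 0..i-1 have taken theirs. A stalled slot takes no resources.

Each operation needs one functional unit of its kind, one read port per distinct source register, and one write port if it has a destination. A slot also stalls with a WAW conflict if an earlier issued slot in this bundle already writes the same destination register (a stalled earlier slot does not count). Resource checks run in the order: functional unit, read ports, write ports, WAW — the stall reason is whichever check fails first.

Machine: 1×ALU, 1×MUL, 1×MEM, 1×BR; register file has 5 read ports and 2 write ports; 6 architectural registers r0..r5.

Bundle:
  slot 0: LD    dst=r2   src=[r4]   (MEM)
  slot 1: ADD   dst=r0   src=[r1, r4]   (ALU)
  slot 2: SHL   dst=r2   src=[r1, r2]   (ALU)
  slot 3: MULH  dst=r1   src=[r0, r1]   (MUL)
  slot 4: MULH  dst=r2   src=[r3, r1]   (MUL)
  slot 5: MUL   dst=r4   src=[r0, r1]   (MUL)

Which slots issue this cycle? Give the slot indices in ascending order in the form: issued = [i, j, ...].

issued = [0, 1]

#0 MEM src=r4 dispatched  <A:1 Mu:1 Ld:0 B:1 rd:4 wr:1>
#1 ALU src=r1,r4 dispatched  <A:0 Mu:1 Ld:0 B:1 rd:2 wr:0>
#2 ALU src=r1,r2 held:FU  <A:0 Mu:1 Ld:0 B:1 rd:2 wr:0>
#3 MUL src=r0,r1 held:WR_PORT  <A:0 Mu:1 Ld:0 B:1 rd:2 wr:0>
#4 MUL src=r3,r1 held:WR_PORT  <A:0 Mu:1 Ld:0 B:1 rd:2 wr:0>
#5 MUL src=r0,r1 held:WR_PORT  <A:0 Mu:1 Ld:0 B:1 rd:2 wr:0>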